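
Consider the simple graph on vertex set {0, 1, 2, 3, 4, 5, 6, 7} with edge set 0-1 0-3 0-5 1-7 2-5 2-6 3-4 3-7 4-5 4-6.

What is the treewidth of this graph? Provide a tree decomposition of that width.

Each bag holds 3 vertices, so the decomposition has width 2, which upper-bounds the treewidth. Since 6–2–5–4–6 is a cycle in G, G is not acyclic. Forests are exactly the graphs of treewidth ≤ 1, so tw(G) ≥ 2. The upper and lower bounds meet at 2, so that is the treewidth.

Treewidth 2.
Bags: B1 = {2, 4, 6}  B2 = {2, 4, 5}  B3 = {3, 4, 5}  B4 = {0, 3, 5}  B5 = {0, 3, 7}  B6 = {0, 1, 7}
Tree: B1–B2, B2–B3, B3–B4, B4–B5, B5–B6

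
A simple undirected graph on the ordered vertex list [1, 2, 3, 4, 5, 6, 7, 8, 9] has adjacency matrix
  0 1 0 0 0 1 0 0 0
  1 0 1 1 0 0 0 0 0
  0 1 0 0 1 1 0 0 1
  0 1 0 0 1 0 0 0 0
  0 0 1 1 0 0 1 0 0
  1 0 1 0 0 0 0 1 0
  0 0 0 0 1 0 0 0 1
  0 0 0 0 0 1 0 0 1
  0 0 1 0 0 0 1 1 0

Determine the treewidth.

3

A width-3 tree decomposition is:
Bags: B1 = {2, 4, 5, 7}  B2 = {2, 3, 5, 7}  B3 = {2, 3, 7, 9}  B4 = {1, 2, 3, 9}  B5 = {1, 3, 6, 9}  B6 = {1, 6, 8, 9}
Tree: B1–B2, B2–B3, B3–B4, B4–B5, B5–B6
Every bag has size at most 4, so the width is 4 − 1 = 3 and tw(G) ≤ 3. For the lower bound: the 4 vertex sets {4,5,7}, {2}, {3}, {1,6,8,9} are disjoint, each induces a connected subgraph, and every pair is joined by at least one edge of G. Contracting each set to a single vertex therefore yields K_{4} as a minor, and since treewidth is minor-monotone, tw(G) ≥ tw(K_{4}) = 3. The upper and lower bounds meet at 3, so that is the treewidth.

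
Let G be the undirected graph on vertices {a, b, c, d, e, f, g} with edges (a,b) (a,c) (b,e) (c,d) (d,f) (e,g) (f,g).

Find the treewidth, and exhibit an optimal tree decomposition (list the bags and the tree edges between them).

Every bag has size at most 3, so the width is 3 − 1 = 2 and tw(G) ≤ 2. Since g–f–d–c–a–b–e–g is a cycle in G, G is not acyclic. Forests are exactly the graphs of treewidth ≤ 1, so tw(G) ≥ 2. Therefore the treewidth is 2.

Treewidth 2.
Bags: B1 = {d, f, g}  B2 = {c, d, g}  B3 = {a, c, g}  B4 = {a, b, g}  B5 = {b, e, g}
Tree: B1–B2, B2–B3, B3–B4, B4–B5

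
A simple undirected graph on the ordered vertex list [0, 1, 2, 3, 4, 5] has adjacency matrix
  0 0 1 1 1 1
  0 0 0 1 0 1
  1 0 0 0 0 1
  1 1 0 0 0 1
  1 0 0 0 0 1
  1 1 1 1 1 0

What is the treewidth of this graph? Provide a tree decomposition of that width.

The largest bag has 3 vertices, giving width 2; this decomposition certifies tw(G) ≤ 2. For the lower bound, the 3 vertices {0, 2, 5} are pairwise adjacent, and any tree decomposition puts a clique entirely inside one bag — forcing width ≥ 2. Therefore the treewidth is 2.

Treewidth 2.
Bags: B1 = {0, 2, 5}  B2 = {0, 3, 5}  B3 = {0, 4, 5}  B4 = {1, 3, 5}
Tree: B1–B2, B2–B3, B2–B4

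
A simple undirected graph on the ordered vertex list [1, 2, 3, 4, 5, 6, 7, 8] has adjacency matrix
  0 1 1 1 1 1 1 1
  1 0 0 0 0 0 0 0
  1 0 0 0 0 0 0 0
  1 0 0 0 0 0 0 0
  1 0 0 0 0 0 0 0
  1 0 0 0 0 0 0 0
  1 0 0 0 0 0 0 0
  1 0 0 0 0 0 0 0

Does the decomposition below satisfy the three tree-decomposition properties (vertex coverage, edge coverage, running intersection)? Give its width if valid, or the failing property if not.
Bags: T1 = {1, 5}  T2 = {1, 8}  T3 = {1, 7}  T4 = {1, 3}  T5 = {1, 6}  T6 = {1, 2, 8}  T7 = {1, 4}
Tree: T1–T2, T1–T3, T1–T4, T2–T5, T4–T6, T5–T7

No — bags containing vertex 8 are not connected in the tree.

A tree decomposition must satisfy three properties: every vertex lies in some bag; for every edge, both endpoints lie together in some bag; and for every vertex, the bags containing it form a connected subtree. Here bags containing vertex 8 are not connected in the tree, so the decomposition is invalid.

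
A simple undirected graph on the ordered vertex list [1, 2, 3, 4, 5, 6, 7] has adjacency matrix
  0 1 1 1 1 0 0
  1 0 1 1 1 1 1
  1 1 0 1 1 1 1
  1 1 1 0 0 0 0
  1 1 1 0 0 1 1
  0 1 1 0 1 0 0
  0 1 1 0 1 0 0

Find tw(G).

A width-3 tree decomposition is:
Bags: B1 = {1, 2, 3, 5}  B2 = {2, 3, 5, 7}  B3 = {1, 2, 3, 4}  B4 = {2, 3, 5, 6}
Tree: B1–B2, B1–B3, B2–B4
Every bag has size at most 4, so the width is 4 − 1 = 3 and tw(G) ≤ 3. Conversely, {1, 2, 3, 4} is a clique of size 4, and the vertices of any clique must share a bag in every tree decomposition; so some bag has ≥ 4 vertices and tw(G) ≥ 3. The upper and lower bounds meet at 3, so that is the treewidth.

3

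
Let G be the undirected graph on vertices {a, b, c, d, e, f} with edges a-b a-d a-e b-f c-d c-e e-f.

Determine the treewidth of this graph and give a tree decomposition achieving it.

Each bag holds 3 vertices, so the decomposition has width 2, which upper-bounds the treewidth. For the lower bound, G contains the cycle d–c–e–a–d, so G is not a forest; only forests have treewidth ≤ 1, hence tw(G) ≥ 2. Combining the bounds, tw(G) = 2.

Treewidth 2.
One such decomposition:
Bags: B1 = {a, c, d}  B2 = {a, c, e}  B3 = {a, b, e}  B4 = {b, e, f}
Tree: B1–B2, B2–B3, B3–B4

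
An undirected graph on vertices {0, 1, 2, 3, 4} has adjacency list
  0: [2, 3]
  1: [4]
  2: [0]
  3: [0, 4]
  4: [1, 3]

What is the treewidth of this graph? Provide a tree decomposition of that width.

Each bag holds 2 vertices, so the decomposition has width 1, which upper-bounds the treewidth. G has an edge, so its treewidth is at least 1. Hence tw(G) = 1 exactly.

Treewidth 1.
Bags: B1 = {0, 2}  B2 = {0, 3}  B3 = {3, 4}  B4 = {1, 4}
Tree: B1–B2, B2–B3, B3–B4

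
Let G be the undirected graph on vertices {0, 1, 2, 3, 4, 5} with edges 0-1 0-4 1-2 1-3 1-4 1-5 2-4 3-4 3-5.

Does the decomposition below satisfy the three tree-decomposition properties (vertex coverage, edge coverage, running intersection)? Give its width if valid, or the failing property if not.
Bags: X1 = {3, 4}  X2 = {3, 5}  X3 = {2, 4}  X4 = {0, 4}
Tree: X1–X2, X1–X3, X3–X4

A tree decomposition must satisfy three properties: every vertex lies in some bag; for every edge, both endpoints lie together in some bag; and for every vertex, the bags containing it form a connected subtree. Here vertex 1 appears in no bag, so the decomposition is invalid.

No — vertex 1 appears in no bag.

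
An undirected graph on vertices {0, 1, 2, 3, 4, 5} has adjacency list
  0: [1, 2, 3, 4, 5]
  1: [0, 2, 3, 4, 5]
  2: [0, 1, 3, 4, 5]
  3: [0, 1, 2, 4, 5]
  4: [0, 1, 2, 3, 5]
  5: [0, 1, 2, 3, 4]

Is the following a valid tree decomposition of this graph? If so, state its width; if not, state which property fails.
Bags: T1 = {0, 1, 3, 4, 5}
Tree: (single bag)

A tree decomposition must satisfy three properties: every vertex lies in some bag; for every edge, both endpoints lie together in some bag; and for every vertex, the bags containing it form a connected subtree. Here vertex 2 appears in no bag, so the decomposition is invalid.

No — vertex 2 appears in no bag.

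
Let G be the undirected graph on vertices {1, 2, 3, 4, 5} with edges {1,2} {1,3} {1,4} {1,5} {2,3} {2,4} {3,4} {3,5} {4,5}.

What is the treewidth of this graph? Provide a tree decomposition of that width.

Treewidth 3.
One optimal decomposition is:
Bags: B1 = {1, 2, 3, 4}  B2 = {1, 3, 4, 5}
Tree: B1–B2

The largest bag has 4 vertices, giving width 3; this decomposition certifies tw(G) ≤ 3. On the other hand G contains the 4-clique {1, 2, 3, 4}. A clique must lie in a single bag of any decomposition, so no decomposition can have width below 3. Combining the bounds, tw(G) = 3.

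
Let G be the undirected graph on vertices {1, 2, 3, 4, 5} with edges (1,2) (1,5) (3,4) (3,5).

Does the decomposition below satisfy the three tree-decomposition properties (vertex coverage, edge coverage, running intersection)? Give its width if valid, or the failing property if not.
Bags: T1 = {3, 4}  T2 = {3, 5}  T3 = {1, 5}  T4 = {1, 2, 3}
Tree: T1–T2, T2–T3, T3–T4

A tree decomposition must satisfy three properties: every vertex lies in some bag; for every edge, both endpoints lie together in some bag; and for every vertex, the bags containing it form a connected subtree. Here bags containing vertex 3 are not connected in the tree, so the decomposition is invalid.

No — bags containing vertex 3 are not connected in the tree.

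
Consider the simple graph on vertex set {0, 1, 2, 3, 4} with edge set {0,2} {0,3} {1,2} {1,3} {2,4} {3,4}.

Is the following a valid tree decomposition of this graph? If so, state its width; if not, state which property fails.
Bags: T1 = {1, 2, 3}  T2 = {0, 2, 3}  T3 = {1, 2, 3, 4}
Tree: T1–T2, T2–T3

A tree decomposition must satisfy three properties: every vertex lies in some bag; for every edge, both endpoints lie together in some bag; and for every vertex, the bags containing it form a connected subtree. Here bags containing vertex 1 are not connected in the tree, so the decomposition is invalid.

No — bags containing vertex 1 are not connected in the tree.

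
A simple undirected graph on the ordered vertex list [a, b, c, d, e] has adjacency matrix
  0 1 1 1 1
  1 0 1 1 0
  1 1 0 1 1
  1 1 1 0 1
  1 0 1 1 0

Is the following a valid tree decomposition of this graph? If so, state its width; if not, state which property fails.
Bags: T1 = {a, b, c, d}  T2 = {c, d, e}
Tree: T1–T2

A tree decomposition must satisfy three properties: every vertex lies in some bag; for every edge, both endpoints lie together in some bag; and for every vertex, the bags containing it form a connected subtree. Here edge (a,e) lies in no bag, so the decomposition is invalid.

No — edge (a,e) lies in no bag.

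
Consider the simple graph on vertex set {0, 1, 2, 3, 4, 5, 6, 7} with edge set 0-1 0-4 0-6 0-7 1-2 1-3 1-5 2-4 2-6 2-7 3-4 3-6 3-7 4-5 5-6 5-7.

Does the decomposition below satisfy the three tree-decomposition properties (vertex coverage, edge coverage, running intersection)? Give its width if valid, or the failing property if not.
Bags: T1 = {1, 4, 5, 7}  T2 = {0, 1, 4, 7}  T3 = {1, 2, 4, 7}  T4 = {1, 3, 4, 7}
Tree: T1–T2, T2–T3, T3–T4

A tree decomposition must satisfy three properties: every vertex lies in some bag; for every edge, both endpoints lie together in some bag; and for every vertex, the bags containing it form a connected subtree. Here vertex 6 appears in no bag, so the decomposition is invalid.

No — vertex 6 appears in no bag.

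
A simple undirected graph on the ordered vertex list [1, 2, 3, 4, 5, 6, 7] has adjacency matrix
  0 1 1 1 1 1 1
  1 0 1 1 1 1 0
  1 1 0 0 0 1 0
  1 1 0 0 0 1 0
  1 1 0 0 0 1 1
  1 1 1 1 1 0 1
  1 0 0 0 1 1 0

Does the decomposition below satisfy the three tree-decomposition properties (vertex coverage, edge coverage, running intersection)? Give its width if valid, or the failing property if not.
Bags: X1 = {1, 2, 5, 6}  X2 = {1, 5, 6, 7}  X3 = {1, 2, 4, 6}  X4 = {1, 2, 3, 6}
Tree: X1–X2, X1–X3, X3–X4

Yes; width 3.

Vertex coverage: the bags together contain {1, 2, 3, 4, 5, 6, 7}, the full vertex set. Edge coverage: each edge of G has both endpoints in at least one bag. Running intersection: for every vertex, the bags containing it form a connected subtree. All three properties hold, so this is a valid tree decomposition of width max|bag| − 1 = 3, and hence tw(G) ≤ 3.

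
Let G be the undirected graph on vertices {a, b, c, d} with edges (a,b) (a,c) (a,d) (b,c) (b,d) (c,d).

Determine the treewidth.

A width-3 tree decomposition is:
Bags: B1 = {a, b, c, d}
Tree: (single bag)
A single bag containing all 4 vertices is trivially a valid decomposition of width 3. Conversely, {a, b, c, d} is a clique of size 4, and the vertices of any clique must share a bag in every tree decomposition; so some bag has ≥ 4 vertices and tw(G) ≥ 3. Combining the bounds, tw(G) = 3.

3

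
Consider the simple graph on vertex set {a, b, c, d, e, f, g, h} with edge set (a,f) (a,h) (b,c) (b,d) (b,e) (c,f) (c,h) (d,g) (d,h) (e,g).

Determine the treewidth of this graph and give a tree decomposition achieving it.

Treewidth 2.
One optimal decomposition is:
Bags: B1 = {a, f, h}  B2 = {c, f, h}  B3 = {c, d, h}  B4 = {b, c, d}  B5 = {b, d, g}  B6 = {b, e, g}
Tree: B1–B2, B2–B3, B3–B4, B4–B5, B5–B6

Every bag has size at most 3, so the width is 3 − 1 = 2 and tw(G) ≤ 2. Since a–f–c–h–a is a cycle in G, G is not acyclic. Forests are exactly the graphs of treewidth ≤ 1, so tw(G) ≥ 2. Hence tw(G) = 2 exactly.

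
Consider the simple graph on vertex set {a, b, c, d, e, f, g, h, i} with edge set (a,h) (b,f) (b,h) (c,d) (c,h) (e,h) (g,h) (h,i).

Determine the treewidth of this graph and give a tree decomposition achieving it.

Treewidth 1.
One such decomposition:
Bags: B1 = {b, h}  B2 = {b, f}  B3 = {h, i}  B4 = {a, h}  B5 = {c, h}  B6 = {c, d}  B7 = {g, h}  B8 = {e, h}
Tree: B1–B2, B1–B3, B1–B4, B1–B5, B5–B6, B5–B7, B4–B8

Each bag holds 2 vertices, so the decomposition has width 1, which upper-bounds the treewidth. Since G has at least one edge (e.g. h–b), it is not an edgeless graph, so tw(G) ≥ 1. Therefore the treewidth is 1.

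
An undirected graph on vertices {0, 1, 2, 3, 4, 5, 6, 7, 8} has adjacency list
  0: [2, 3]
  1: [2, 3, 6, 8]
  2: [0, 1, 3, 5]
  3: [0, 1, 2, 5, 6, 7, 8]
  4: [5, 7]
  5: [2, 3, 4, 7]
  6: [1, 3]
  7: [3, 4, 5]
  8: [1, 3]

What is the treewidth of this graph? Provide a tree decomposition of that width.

Each bag holds 3 vertices, so the decomposition has width 2, which upper-bounds the treewidth. On the other hand G contains the 3-clique {0, 2, 3}. A clique must lie in a single bag of any decomposition, so no decomposition can have width below 2. Therefore the treewidth is 2.

Treewidth 2.
Bags: B1 = {2, 3, 5}  B2 = {3, 5, 7}  B3 = {1, 2, 3}  B4 = {0, 2, 3}  B5 = {1, 3, 8}  B6 = {4, 5, 7}  B7 = {1, 3, 6}
Tree: B1–B2, B1–B3, B3–B4, B3–B5, B2–B6, B5–B7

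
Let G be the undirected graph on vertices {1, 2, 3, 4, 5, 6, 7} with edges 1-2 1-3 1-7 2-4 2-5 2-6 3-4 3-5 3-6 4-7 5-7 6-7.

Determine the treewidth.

A width-3 tree decomposition is:
Bags: B1 = {2, 3, 4, 7}  B2 = {2, 3, 6, 7}  B3 = {1, 2, 3, 7}  B4 = {2, 3, 5, 7}
Tree: B1–B2, B2–B3, B3–B4
Each bag holds 4 vertices, so the decomposition has width 3, which upper-bounds the treewidth. For the lower bound: the 4 vertex sets {2,4}, {3,6}, {7}, {1} are disjoint, each induces a connected subgraph, and every pair is joined by at least one edge of G. Contracting each set to a single vertex therefore yields K_{4} as a minor, and since treewidth is minor-monotone, tw(G) ≥ tw(K_{4}) = 3. The upper and lower bounds meet at 3, so that is the treewidth.

3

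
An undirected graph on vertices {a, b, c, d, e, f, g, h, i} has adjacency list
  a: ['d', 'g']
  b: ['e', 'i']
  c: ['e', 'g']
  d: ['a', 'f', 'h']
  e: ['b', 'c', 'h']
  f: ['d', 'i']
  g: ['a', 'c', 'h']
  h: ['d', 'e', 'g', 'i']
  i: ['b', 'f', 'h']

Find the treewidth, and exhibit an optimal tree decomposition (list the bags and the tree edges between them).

Every bag has size at most 4, so the width is 4 − 1 = 3 and tw(G) ≤ 3. For the lower bound: the 4 vertex sets {a,c,g}, {d}, {h}, {b,e,f,i} are disjoint, each induces a connected subgraph, and every pair is joined by at least one edge of G. Contracting each set to a single vertex therefore yields K_{4} as a minor, and since treewidth is minor-monotone, tw(G) ≥ tw(K_{4}) = 3. Hence tw(G) = 3 exactly.

Treewidth 3.
One optimal decomposition is:
Bags: B1 = {a, c, d, g}  B2 = {c, d, g, h}  B3 = {c, d, e, h}  B4 = {d, e, f, h}  B5 = {e, f, h, i}  B6 = {b, e, f, i}
Tree: B1–B2, B2–B3, B3–B4, B4–B5, B5–B6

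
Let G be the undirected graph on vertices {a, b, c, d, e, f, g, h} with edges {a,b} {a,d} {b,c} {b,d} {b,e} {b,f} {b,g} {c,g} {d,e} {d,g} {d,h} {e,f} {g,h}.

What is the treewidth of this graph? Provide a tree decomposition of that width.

Treewidth 2.
One optimal decomposition is:
Bags: B1 = {b, d, e}  B2 = {b, d, g}  B3 = {a, b, d}  B4 = {d, g, h}  B5 = {b, c, g}  B6 = {b, e, f}
Tree: B1–B2, B2–B3, B2–B4, B2–B5, B1–B6

The largest bag has 3 vertices, giving width 2; this decomposition certifies tw(G) ≤ 2. Conversely, {d, g, h} is a clique of size 3, and the vertices of any clique must share a bag in every tree decomposition; so some bag has ≥ 3 vertices and tw(G) ≥ 2. The upper and lower bounds meet at 2, so that is the treewidth.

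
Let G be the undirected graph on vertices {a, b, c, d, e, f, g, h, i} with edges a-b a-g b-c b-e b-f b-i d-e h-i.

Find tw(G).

1

A width-1 tree decomposition is:
Bags: B1 = {b, i}  B2 = {a, b}  B3 = {a, g}  B4 = {b, c}  B5 = {h, i}  B6 = {b, e}  B7 = {b, f}  B8 = {d, e}
Tree: B1–B2, B2–B3, B1–B4, B1–B5, B4–B6, B6–B7, B6–B8
Each bag holds 2 vertices, so the decomposition has width 1, which upper-bounds the treewidth. Any graph with an edge has treewidth ≥ 1, and G has the edge i–b. Combining the bounds, tw(G) = 1.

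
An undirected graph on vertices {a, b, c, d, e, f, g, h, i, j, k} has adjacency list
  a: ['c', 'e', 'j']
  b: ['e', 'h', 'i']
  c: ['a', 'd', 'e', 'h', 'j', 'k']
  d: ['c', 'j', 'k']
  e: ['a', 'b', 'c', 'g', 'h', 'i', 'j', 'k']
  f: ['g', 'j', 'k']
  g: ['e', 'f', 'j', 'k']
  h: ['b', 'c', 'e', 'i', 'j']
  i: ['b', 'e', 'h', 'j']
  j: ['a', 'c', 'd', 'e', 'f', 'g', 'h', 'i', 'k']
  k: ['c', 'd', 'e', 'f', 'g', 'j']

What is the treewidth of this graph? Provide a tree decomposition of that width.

Treewidth 3.
One optimal decomposition is:
Bags: B1 = {c, e, h, j}  B2 = {a, c, e, j}  B3 = {c, e, j, k}  B4 = {e, g, j, k}  B5 = {e, h, i, j}  B6 = {b, e, h, i}  B7 = {f, g, j, k}  B8 = {c, d, j, k}
Tree: B1–B2, B2–B3, B3–B4, B1–B5, B5–B6, B4–B7, B3–B8

Each bag holds 4 vertices, so the decomposition has width 3, which upper-bounds the treewidth. Conversely, {c, d, j, k} is a clique of size 4, and the vertices of any clique must share a bag in every tree decomposition; so some bag has ≥ 4 vertices and tw(G) ≥ 3. Therefore the treewidth is 3.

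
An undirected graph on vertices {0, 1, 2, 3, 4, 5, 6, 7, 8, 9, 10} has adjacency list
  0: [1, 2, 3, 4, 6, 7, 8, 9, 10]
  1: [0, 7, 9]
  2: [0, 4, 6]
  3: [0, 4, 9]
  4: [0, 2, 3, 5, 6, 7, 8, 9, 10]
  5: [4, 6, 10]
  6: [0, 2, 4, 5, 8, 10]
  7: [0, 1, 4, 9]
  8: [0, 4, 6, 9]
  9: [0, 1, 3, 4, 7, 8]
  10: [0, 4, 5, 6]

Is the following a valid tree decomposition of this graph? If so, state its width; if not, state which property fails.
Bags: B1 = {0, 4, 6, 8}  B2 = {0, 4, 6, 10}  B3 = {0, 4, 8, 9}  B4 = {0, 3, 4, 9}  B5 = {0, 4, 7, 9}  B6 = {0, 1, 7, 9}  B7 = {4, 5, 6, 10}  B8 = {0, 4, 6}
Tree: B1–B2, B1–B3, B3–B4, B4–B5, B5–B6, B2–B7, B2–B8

No — vertex 2 appears in no bag.

A tree decomposition must satisfy three properties: every vertex lies in some bag; for every edge, both endpoints lie together in some bag; and for every vertex, the bags containing it form a connected subtree. Here vertex 2 appears in no bag, so the decomposition is invalid.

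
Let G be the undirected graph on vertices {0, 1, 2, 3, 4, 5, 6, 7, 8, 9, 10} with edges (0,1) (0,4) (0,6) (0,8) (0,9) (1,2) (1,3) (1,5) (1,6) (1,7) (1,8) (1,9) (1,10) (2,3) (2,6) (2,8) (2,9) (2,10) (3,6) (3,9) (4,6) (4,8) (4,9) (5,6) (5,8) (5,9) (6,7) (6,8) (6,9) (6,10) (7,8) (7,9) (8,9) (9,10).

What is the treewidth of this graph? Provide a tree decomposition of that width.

Treewidth 4.
Bags: B1 = {1, 2, 6, 8, 9}  B2 = {0, 1, 6, 8, 9}  B3 = {0, 4, 6, 8, 9}  B4 = {1, 6, 7, 8, 9}  B5 = {1, 5, 6, 8, 9}  B6 = {1, 2, 3, 6, 9}  B7 = {1, 2, 6, 9, 10}
Tree: B1–B2, B2–B3, B1–B4, B4–B5, B1–B6, B6–B7

Every bag has size at most 5, so the width is 5 − 1 = 4 and tw(G) ≤ 4. For the lower bound, the 5 vertices {0, 1, 6, 8, 9} are pairwise adjacent, and any tree decomposition puts a clique entirely inside one bag — forcing width ≥ 4. Therefore the treewidth is 4.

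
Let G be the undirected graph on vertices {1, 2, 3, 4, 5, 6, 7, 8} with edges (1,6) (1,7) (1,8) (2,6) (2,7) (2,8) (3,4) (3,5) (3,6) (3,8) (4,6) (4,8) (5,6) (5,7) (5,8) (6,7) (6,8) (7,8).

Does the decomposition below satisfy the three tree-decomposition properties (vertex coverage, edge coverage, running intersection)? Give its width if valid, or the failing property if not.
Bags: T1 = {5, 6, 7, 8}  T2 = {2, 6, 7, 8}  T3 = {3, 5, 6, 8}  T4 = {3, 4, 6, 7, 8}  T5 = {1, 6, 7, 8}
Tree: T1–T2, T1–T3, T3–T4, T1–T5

A tree decomposition must satisfy three properties: every vertex lies in some bag; for every edge, both endpoints lie together in some bag; and for every vertex, the bags containing it form a connected subtree. Here bags containing vertex 7 are not connected in the tree, so the decomposition is invalid.

No — bags containing vertex 7 are not connected in the tree.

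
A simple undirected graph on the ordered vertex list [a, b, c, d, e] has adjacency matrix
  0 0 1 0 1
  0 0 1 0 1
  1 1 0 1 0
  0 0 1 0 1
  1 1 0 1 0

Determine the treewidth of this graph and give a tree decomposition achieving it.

Each bag holds 3 vertices, so the decomposition has width 2, which upper-bounds the treewidth. Since d–c–a–e–d is a cycle in G, G is not acyclic. Forests are exactly the graphs of treewidth ≤ 1, so tw(G) ≥ 2. The upper and lower bounds meet at 2, so that is the treewidth.

Treewidth 2.
One optimal decomposition is:
Bags: B1 = {c, d, e}  B2 = {a, c, e}  B3 = {b, c, e}
Tree: B1–B2, B2–B3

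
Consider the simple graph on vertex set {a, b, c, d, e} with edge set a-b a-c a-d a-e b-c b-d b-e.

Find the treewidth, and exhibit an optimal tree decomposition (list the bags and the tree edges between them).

The largest bag has 3 vertices, giving width 2; this decomposition certifies tw(G) ≤ 2. On the other hand G contains the 3-clique {a, b, d}. A clique must lie in a single bag of any decomposition, so no decomposition can have width below 2. The upper and lower bounds meet at 2, so that is the treewidth.

Treewidth 2.
One optimal decomposition is:
Bags: B1 = {a, b, c}  B2 = {a, b, e}  B3 = {a, b, d}
Tree: B1–B2, B2–B3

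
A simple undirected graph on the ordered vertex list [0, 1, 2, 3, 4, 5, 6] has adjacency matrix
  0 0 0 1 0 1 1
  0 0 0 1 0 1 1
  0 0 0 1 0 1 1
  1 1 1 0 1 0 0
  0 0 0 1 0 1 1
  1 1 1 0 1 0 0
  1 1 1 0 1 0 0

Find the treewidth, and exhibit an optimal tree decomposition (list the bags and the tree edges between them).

Each bag holds 4 vertices, so the decomposition has width 3, which upper-bounds the treewidth. For the lower bound: the 4 vertex sets {1,6}, {4,5}, {3}, {0} are disjoint, each induces a connected subgraph, and every pair is joined by at least one edge of G. Contracting each set to a single vertex therefore yields K_{4} as a minor, and since treewidth is minor-monotone, tw(G) ≥ tw(K_{4}) = 3. Hence tw(G) = 3 exactly.

Treewidth 3.
One optimal decomposition is:
Bags: B1 = {1, 3, 5, 6}  B2 = {3, 4, 5, 6}  B3 = {0, 3, 5, 6}  B4 = {2, 3, 5, 6}
Tree: B1–B2, B2–B3, B3–B4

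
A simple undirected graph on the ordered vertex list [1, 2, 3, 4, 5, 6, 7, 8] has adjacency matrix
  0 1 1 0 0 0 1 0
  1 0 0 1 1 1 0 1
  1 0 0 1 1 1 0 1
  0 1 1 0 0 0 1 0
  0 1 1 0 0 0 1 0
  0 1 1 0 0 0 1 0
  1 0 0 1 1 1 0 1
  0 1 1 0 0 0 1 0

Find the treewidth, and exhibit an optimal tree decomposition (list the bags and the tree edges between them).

Every bag has size at most 4, so the width is 4 − 1 = 3 and tw(G) ≤ 3. For the lower bound: the 4 vertex sets {2,5}, {1,3}, {7}, {8} are disjoint, each induces a connected subgraph, and every pair is joined by at least one edge of G. Contracting each set to a single vertex therefore yields K_{4} as a minor, and since treewidth is minor-monotone, tw(G) ≥ tw(K_{4}) = 3. Hence tw(G) = 3 exactly.

Treewidth 3.
One optimal decomposition is:
Bags: B1 = {2, 3, 5, 7}  B2 = {1, 2, 3, 7}  B3 = {2, 3, 7, 8}  B4 = {2, 3, 4, 7}  B5 = {2, 3, 6, 7}
Tree: B1–B2, B2–B3, B3–B4, B4–B5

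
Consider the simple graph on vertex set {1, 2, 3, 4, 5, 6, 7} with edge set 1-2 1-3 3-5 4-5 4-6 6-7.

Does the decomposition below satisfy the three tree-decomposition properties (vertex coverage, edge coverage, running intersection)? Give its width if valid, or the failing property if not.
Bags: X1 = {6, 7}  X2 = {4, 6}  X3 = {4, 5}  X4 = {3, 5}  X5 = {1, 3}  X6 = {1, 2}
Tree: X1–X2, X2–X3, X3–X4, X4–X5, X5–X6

Yes; width 1.

Vertex coverage: the bags together contain {1, 2, 3, 4, 5, 6, 7}, the full vertex set. Edge coverage: each edge of G has both endpoints in at least one bag. Running intersection: for every vertex, the bags containing it form a connected subtree. All three properties hold, so this is a valid tree decomposition of width max|bag| − 1 = 1, and hence tw(G) ≤ 1.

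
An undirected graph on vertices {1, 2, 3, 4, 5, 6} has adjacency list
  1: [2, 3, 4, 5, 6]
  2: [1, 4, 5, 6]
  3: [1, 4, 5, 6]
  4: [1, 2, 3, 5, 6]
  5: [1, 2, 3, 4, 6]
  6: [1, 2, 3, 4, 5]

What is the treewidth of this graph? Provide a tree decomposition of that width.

Treewidth 4.
Bags: B1 = {1, 2, 4, 5, 6}  B2 = {1, 3, 4, 5, 6}
Tree: B1–B2

The largest bag has 5 vertices, giving width 4; this decomposition certifies tw(G) ≤ 4. Conversely, {1, 2, 4, 5, 6} is a clique of size 5, and the vertices of any clique must share a bag in every tree decomposition; so some bag has ≥ 5 vertices and tw(G) ≥ 4. Combining the bounds, tw(G) = 4.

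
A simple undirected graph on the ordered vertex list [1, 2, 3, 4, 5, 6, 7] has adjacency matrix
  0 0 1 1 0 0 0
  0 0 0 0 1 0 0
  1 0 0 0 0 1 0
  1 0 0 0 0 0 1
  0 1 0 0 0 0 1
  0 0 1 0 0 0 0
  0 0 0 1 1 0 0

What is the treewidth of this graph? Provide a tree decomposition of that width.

Treewidth 1.
Bags: B1 = {2, 5}  B2 = {5, 7}  B3 = {4, 7}  B4 = {1, 4}  B5 = {1, 3}  B6 = {3, 6}
Tree: B1–B2, B2–B3, B3–B4, B4–B5, B5–B6

The largest bag has 2 vertices, giving width 1; this decomposition certifies tw(G) ≤ 1. Any graph with an edge has treewidth ≥ 1, and G has the edge 2–5. Combining the bounds, tw(G) = 1.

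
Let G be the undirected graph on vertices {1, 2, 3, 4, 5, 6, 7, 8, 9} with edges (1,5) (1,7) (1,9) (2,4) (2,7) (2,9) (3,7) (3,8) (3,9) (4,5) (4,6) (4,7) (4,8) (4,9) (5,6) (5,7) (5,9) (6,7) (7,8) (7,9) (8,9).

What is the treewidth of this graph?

3

A width-3 tree decomposition is:
Bags: B1 = {4, 5, 6, 7}  B2 = {4, 5, 7, 9}  B3 = {4, 7, 8, 9}  B4 = {2, 4, 7, 9}  B5 = {3, 7, 8, 9}  B6 = {1, 5, 7, 9}
Tree: B1–B2, B2–B3, B2–B4, B3–B5, B2–B6
Each bag holds 4 vertices, so the decomposition has width 3, which upper-bounds the treewidth. On the other hand G contains the 4-clique {1, 5, 7, 9}. A clique must lie in a single bag of any decomposition, so no decomposition can have width below 3. Therefore the treewidth is 3.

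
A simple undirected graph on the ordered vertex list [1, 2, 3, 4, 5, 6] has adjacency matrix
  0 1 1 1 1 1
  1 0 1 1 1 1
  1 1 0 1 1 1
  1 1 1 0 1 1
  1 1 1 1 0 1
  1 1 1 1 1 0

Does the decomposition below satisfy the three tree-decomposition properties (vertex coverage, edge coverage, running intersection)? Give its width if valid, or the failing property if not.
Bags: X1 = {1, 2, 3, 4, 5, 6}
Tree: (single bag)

Yes; width 5.

Vertex coverage: the bags together contain {1, 2, 3, 4, 5, 6}, the full vertex set. Edge coverage: each edge of G has both endpoints in at least one bag. Running intersection: for every vertex, the bags containing it form a connected subtree. All three properties hold, so this is a valid tree decomposition of width max|bag| − 1 = 5, and hence tw(G) ≤ 5.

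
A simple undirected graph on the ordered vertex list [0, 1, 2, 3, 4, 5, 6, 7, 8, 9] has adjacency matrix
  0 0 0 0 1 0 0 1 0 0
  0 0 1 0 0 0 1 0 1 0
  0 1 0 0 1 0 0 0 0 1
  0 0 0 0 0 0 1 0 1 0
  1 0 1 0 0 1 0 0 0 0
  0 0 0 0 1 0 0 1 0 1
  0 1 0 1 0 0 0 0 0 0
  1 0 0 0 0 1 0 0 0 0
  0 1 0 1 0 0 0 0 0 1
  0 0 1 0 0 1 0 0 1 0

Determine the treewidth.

A width-2 tree decomposition is:
Bags: B1 = {0, 5, 7}  B2 = {0, 4, 5}  B3 = {4, 5, 9}  B4 = {2, 4, 9}  B5 = {2, 8, 9}  B6 = {1, 2, 8}  B7 = {1, 3, 8}  B8 = {1, 3, 6}
Tree: B1–B2, B2–B3, B3–B4, B4–B5, B5–B6, B6–B7, B7–B8
Every bag has size at most 3, so the width is 3 − 1 = 2 and tw(G) ≤ 2. The edges 7–0–4–5–7 form a cycle, so G is not a tree and its treewidth is at least 2. Therefore the treewidth is 2.

2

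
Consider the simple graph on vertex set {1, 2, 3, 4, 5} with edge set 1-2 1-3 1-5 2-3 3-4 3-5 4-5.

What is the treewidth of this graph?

2

A width-2 tree decomposition is:
Bags: B1 = {1, 3, 5}  B2 = {3, 4, 5}  B3 = {1, 2, 3}
Tree: B1–B2, B1–B3
The largest bag has 3 vertices, giving width 2; this decomposition certifies tw(G) ≤ 2. Conversely, {1, 2, 3} is a clique of size 3, and the vertices of any clique must share a bag in every tree decomposition; so some bag has ≥ 3 vertices and tw(G) ≥ 2. The upper and lower bounds meet at 2, so that is the treewidth.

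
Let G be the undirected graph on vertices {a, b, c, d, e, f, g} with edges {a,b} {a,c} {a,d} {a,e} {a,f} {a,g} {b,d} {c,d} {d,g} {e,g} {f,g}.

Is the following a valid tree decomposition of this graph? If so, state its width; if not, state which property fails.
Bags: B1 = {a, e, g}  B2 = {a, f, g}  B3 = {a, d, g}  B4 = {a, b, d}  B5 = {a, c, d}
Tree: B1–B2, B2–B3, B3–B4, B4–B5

Checking the three conditions: (i) the bags cover all of {a, b, c, d, e, f, g}; (ii) for each edge, some bag contains both endpoints; (iii) the bags containing any fixed vertex form a subtree. All hold, so the decomposition is valid with width 3 − 1 = 2.

Yes; width 2.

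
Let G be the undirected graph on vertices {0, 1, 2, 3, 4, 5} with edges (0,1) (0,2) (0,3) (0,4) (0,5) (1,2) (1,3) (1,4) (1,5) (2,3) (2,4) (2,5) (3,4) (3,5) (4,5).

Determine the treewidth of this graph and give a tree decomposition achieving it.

A single bag containing all 6 vertices is trivially a valid decomposition of width 5. Conversely, {0, 1, 2, 3, 4, 5} is a clique of size 6, and the vertices of any clique must share a bag in every tree decomposition; so some bag has ≥ 6 vertices and tw(G) ≥ 5. Hence tw(G) = 5 exactly.

Treewidth 5.
One such decomposition:
Bags: B1 = {0, 1, 2, 3, 4, 5}
Tree: (single bag)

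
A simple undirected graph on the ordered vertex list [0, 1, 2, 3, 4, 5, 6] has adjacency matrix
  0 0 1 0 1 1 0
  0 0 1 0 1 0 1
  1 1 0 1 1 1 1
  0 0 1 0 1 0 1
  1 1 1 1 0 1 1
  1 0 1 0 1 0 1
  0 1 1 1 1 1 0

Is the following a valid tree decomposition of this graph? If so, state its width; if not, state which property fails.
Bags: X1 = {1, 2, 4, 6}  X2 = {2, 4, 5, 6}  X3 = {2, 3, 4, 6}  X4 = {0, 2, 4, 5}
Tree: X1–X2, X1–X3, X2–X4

Vertex coverage: the bags together contain {0, 1, 2, 3, 4, 5, 6}, the full vertex set. Edge coverage: each edge of G has both endpoints in at least one bag. Running intersection: for every vertex, the bags containing it form a connected subtree. All three properties hold, so this is a valid tree decomposition of width max|bag| − 1 = 3, and hence tw(G) ≤ 3.

Yes; width 3.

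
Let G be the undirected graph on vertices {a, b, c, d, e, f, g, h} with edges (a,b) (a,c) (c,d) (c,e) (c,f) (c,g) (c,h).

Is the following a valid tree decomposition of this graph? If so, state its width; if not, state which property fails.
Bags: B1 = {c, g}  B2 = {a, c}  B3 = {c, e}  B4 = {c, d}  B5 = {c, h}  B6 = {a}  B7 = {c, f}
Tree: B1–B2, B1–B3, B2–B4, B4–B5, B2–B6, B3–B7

A tree decomposition must satisfy three properties: every vertex lies in some bag; for every edge, both endpoints lie together in some bag; and for every vertex, the bags containing it form a connected subtree. Here vertex b appears in no bag, so the decomposition is invalid.

No — vertex b appears in no bag.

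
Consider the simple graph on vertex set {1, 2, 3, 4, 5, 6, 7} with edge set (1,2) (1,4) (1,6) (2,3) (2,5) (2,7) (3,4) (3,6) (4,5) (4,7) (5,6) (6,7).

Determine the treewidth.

3

A width-3 tree decomposition is:
Bags: B1 = {2, 4, 5, 6}  B2 = {2, 4, 6, 7}  B3 = {2, 3, 4, 6}  B4 = {1, 2, 4, 6}
Tree: B1–B2, B2–B3, B3–B4
The largest bag has 4 vertices, giving width 3; this decomposition certifies tw(G) ≤ 3. For the lower bound: the 4 vertex sets {4,5}, {6,7}, {2}, {3} are disjoint, each induces a connected subgraph, and every pair is joined by at least one edge of G. Contracting each set to a single vertex therefore yields K_{4} as a minor, and since treewidth is minor-monotone, tw(G) ≥ tw(K_{4}) = 3. Therefore the treewidth is 3.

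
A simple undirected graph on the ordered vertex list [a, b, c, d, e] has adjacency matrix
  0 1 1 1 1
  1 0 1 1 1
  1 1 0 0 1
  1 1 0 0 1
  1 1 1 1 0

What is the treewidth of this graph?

A width-3 tree decomposition is:
Bags: B1 = {a, b, d, e}  B2 = {a, b, c, e}
Tree: B1–B2
Every bag has size at most 4, so the width is 4 − 1 = 3 and tw(G) ≤ 3. For the lower bound, the 4 vertices {a, b, d, e} are pairwise adjacent, and any tree decomposition puts a clique entirely inside one bag — forcing width ≥ 3. Therefore the treewidth is 3.

3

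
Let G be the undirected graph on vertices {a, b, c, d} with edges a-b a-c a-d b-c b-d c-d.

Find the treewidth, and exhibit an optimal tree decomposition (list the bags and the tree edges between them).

A single bag containing all 4 vertices is trivially a valid decomposition of width 3. On the other hand G contains the 4-clique {a, b, c, d}. A clique must lie in a single bag of any decomposition, so no decomposition can have width below 3. The upper and lower bounds meet at 3, so that is the treewidth.

Treewidth 3.
One optimal decomposition is:
Bags: B1 = {a, b, c, d}
Tree: (single bag)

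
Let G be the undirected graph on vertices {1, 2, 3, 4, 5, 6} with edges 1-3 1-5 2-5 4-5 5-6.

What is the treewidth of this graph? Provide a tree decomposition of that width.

The largest bag has 2 vertices, giving width 1; this decomposition certifies tw(G) ≤ 1. Since G has at least one edge (e.g. 4–5), it is not an edgeless graph, so tw(G) ≥ 1. Combining the bounds, tw(G) = 1.

Treewidth 1.
Bags: B1 = {4, 5}  B2 = {1, 5}  B3 = {5, 6}  B4 = {1, 3}  B5 = {2, 5}
Tree: B1–B2, B1–B3, B2–B4, B3–B5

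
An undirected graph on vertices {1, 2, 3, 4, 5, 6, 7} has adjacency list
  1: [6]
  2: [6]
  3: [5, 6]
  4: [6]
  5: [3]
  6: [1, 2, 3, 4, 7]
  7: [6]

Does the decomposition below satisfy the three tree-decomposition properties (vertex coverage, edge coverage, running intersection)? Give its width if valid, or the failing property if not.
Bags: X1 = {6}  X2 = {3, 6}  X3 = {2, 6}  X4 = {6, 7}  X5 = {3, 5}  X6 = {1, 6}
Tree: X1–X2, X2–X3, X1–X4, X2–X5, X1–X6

A tree decomposition must satisfy three properties: every vertex lies in some bag; for every edge, both endpoints lie together in some bag; and for every vertex, the bags containing it form a connected subtree. Here vertex 4 appears in no bag, so the decomposition is invalid.

No — vertex 4 appears in no bag.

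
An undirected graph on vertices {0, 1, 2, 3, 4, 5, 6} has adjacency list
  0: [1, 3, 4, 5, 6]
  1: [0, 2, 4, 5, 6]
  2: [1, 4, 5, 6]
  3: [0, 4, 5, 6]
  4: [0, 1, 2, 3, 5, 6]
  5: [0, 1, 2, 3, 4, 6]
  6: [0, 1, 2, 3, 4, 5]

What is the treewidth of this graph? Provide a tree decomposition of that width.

Treewidth 4.
Bags: B1 = {0, 1, 4, 5, 6}  B2 = {1, 2, 4, 5, 6}  B3 = {0, 3, 4, 5, 6}
Tree: B1–B2, B1–B3

Each bag holds 5 vertices, so the decomposition has width 4, which upper-bounds the treewidth. Conversely, {0, 1, 4, 5, 6} is a clique of size 5, and the vertices of any clique must share a bag in every tree decomposition; so some bag has ≥ 5 vertices and tw(G) ≥ 4. Combining the bounds, tw(G) = 4.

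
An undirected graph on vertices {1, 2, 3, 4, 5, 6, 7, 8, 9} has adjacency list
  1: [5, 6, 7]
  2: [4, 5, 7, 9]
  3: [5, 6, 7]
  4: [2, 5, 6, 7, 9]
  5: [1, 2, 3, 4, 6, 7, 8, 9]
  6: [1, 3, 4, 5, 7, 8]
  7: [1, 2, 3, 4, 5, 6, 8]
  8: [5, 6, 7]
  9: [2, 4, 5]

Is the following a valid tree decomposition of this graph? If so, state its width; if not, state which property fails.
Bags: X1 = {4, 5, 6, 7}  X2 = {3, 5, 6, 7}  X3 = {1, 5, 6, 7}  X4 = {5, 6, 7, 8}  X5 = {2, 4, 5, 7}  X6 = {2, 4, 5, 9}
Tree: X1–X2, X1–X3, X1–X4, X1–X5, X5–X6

Checking the three conditions: (i) the bags cover all of {1, 2, 3, 4, 5, 6, 7, 8, 9}; (ii) for each edge, some bag contains both endpoints; (iii) the bags containing any fixed vertex form a subtree. All hold, so the decomposition is valid with width 4 − 1 = 3.

Yes; width 3.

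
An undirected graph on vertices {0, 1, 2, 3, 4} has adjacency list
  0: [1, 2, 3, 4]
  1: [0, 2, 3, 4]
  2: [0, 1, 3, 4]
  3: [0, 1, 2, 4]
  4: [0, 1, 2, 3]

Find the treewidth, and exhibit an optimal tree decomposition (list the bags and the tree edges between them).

A single bag containing all 5 vertices is trivially a valid decomposition of width 4. On the other hand G contains the 5-clique {0, 1, 2, 3, 4}. A clique must lie in a single bag of any decomposition, so no decomposition can have width below 4. Hence tw(G) = 4 exactly.

Treewidth 4.
One optimal decomposition is:
Bags: B1 = {0, 1, 2, 3, 4}
Tree: (single bag)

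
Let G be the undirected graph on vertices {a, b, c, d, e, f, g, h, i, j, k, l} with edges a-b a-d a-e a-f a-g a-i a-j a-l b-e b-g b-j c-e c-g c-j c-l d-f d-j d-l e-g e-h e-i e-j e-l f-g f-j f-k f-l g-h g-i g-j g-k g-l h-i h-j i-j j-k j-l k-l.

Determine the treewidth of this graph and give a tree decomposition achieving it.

Every bag has size at most 5, so the width is 5 − 1 = 4 and tw(G) ≤ 4. On the other hand G contains the 5-clique {a, d, f, j, l}. A clique must lie in a single bag of any decomposition, so no decomposition can have width below 4. The upper and lower bounds meet at 4, so that is the treewidth.

Treewidth 4.
Bags: B1 = {a, f, g, j, l}  B2 = {f, g, j, k, l}  B3 = {a, e, g, j, l}  B4 = {a, d, f, j, l}  B5 = {c, e, g, j, l}  B6 = {a, e, g, i, j}  B7 = {e, g, h, i, j}  B8 = {a, b, e, g, j}
Tree: B1–B2, B1–B3, B1–B4, B3–B5, B3–B6, B6–B7, B3–B8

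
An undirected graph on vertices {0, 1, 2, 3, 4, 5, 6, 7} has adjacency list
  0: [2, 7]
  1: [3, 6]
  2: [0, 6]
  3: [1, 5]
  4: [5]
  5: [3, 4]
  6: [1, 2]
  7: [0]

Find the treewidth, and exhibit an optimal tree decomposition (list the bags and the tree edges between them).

Treewidth 1.
One optimal decomposition is:
Bags: B1 = {4, 5}  B2 = {3, 5}  B3 = {1, 3}  B4 = {1, 6}  B5 = {2, 6}  B6 = {0, 2}  B7 = {0, 7}
Tree: B1–B2, B2–B3, B3–B4, B4–B5, B5–B6, B6–B7

Every bag has size at most 2, so the width is 2 − 1 = 1 and tw(G) ≤ 1. Any graph with an edge has treewidth ≥ 1, and G has the edge 4–5. Hence tw(G) = 1 exactly.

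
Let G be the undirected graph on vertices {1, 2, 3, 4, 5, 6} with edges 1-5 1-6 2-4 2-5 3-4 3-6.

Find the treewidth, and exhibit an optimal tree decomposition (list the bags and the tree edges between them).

Treewidth 2.
Bags: B1 = {2, 4, 5}  B2 = {3, 4, 5}  B3 = {3, 5, 6}  B4 = {1, 5, 6}
Tree: B1–B2, B2–B3, B3–B4

Each bag holds 3 vertices, so the decomposition has width 2, which upper-bounds the treewidth. For the lower bound, G contains the cycle 5–2–4–3–6–1–5, so G is not a forest; only forests have treewidth ≤ 1, hence tw(G) ≥ 2. Hence tw(G) = 2 exactly.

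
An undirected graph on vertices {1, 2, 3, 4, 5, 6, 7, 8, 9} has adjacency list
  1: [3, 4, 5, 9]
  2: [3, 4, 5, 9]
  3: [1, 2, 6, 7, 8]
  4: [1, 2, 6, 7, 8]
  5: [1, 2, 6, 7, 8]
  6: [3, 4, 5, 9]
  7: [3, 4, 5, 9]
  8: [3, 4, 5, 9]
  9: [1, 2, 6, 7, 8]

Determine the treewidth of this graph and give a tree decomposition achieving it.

Every bag has size at most 5, so the width is 5 − 1 = 4 and tw(G) ≤ 4. For the lower bound: the 5 vertex sets {5,6}, {3,8}, {2,4}, {9}, {7} are disjoint, each induces a connected subgraph, and every pair is joined by at least one edge of G. Contracting each set to a single vertex therefore yields K_{5} as a minor, and since treewidth is minor-monotone, tw(G) ≥ tw(K_{5}) = 4. The upper and lower bounds meet at 4, so that is the treewidth.

Treewidth 4.
One optimal decomposition is:
Bags: B1 = {3, 4, 5, 6, 9}  B2 = {3, 4, 5, 8, 9}  B3 = {2, 3, 4, 5, 9}  B4 = {3, 4, 5, 7, 9}  B5 = {1, 3, 4, 5, 9}
Tree: B1–B2, B2–B3, B3–B4, B4–B5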